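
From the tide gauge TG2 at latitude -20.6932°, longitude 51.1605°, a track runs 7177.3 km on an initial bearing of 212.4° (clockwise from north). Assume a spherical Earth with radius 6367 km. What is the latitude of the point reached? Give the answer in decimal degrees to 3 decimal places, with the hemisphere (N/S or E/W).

δ = d/R = 7177.3/6367 = 1.127266 rad
φ₂ = arcsin(sin φ₁ cos δ + cos φ₁ sin δ cos θ)
   = arcsin(-0.35336·0.42913 + 0.93549·0.90324·-0.84433) = -59.89087°
λ₂ = λ₁ + atan2(sin θ sin δ cos φ₁, cos δ − sin φ₁ sin φ₂) = -23.58828°

59.891°S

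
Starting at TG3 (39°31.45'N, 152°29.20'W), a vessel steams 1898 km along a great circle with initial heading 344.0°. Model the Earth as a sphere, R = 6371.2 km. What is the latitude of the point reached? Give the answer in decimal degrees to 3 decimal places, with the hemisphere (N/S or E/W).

TG3: φ = +39.52417°, λ = -152.48667°
δ = d/R = 1898/6371.2 = 0.297903 rad
φ₂ = arcsin(sin φ₁ cos δ + cos φ₁ sin δ cos θ)
   = arcsin(0.63640·0.95595 + 0.77136·0.29352·0.96126) = 55.69079°
λ₂ = λ₁ + atan2(sin θ sin δ cos φ₁, cos δ − sin φ₁ sin φ₂) = -160.73905°

55.691°N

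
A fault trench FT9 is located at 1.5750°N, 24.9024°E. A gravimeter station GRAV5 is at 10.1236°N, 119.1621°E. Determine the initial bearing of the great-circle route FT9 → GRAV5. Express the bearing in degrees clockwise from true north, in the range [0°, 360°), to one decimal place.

79.7°

Δλ = 94.2597°
y = sin Δλ · cos φ₂ = 0.981711
x = cos φ₁ sin φ₂ − sin φ₁ cos φ₂ cos Δλ = 0.177716
θ = atan2(y, x) = 79.7391° → 79.7391° (mod 360°)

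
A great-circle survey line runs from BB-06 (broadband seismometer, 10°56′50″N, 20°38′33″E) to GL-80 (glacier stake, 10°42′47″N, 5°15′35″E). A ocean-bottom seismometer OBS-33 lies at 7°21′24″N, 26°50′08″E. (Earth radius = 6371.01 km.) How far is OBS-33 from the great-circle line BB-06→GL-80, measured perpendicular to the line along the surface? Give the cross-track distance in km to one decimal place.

385.4 km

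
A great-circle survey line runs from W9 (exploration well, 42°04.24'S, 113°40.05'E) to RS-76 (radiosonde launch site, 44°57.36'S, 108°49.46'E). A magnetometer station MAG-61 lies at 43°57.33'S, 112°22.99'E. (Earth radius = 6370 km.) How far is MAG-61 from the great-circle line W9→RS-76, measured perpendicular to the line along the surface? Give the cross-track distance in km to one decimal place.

91.1 km

W9: φ = -42.07067°, λ = +113.66750°
RS-76: φ = -44.95600°, λ = +108.82433°
MAG-61: φ = -43.95550°, λ = +112.38317°
δ₁₃ = central angle W9→MAG-61 = 0.036752 rad  (haversine)
θ₁₃ = bearing W9→MAG-61 = 206.048°,  θ₁₂ = bearing W9→RS-76 = 228.949°
dₓₜ = R·arcsin(sin δ₁₃ · sin(θ₁₃ − θ₁₂)) = 6370·arcsin(0.03674·sin(-22.900°)) = -91.083 km
|dₓₜ| = 91.083 km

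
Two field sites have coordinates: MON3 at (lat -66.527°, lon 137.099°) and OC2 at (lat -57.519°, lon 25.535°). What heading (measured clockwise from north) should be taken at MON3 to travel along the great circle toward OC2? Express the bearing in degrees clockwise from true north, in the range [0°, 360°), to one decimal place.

224.0°

Δλ = -111.5640°
y = sin Δλ · cos φ₂ = -0.499433
x = cos φ₁ sin φ₂ − sin φ₁ cos φ₂ cos Δλ = -0.517051
θ = atan2(y, x) = -135.9930° → 224.0070° (mod 360°)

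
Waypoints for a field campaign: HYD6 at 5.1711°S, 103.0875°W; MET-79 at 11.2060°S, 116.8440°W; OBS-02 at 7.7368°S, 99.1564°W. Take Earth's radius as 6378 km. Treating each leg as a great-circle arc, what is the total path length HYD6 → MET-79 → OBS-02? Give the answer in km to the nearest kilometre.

HYD6→MET-79: c = 0.259827 rad, d = 1657.17 km
MET-79→OBS-02: c = 0.310378 rad, d = 1979.59 km
Total = 1657.17 + 1979.59 = 3636.77 km

3637 km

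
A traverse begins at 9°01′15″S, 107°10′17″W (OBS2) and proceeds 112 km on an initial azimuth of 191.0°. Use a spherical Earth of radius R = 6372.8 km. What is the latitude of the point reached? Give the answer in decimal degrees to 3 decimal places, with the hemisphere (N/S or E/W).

10.009°S

OBS2: φ = -9.02083°, λ = -107.17139°
δ = d/R = 112/6372.8 = 0.017575 rad
φ₂ = arcsin(sin φ₁ cos δ + cos φ₁ sin δ cos θ)
   = arcsin(-0.15679·0.99985 + 0.98763·0.01757·-0.98163) = -10.00924°
λ₂ = λ₁ + atan2(sin θ sin δ cos φ₁, cos δ − sin φ₁ sin φ₂) = -107.36648°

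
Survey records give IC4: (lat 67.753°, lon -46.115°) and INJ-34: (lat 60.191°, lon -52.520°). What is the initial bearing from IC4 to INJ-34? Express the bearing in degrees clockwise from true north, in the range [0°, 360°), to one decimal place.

Δλ = -6.4050°
y = sin Δλ · cos φ₂ = -0.055455
x = cos φ₁ sin φ₂ − sin φ₁ cos φ₂ cos Δλ = -0.128727
θ = atan2(y, x) = -156.6937° → 203.3063° (mod 360°)

203.3°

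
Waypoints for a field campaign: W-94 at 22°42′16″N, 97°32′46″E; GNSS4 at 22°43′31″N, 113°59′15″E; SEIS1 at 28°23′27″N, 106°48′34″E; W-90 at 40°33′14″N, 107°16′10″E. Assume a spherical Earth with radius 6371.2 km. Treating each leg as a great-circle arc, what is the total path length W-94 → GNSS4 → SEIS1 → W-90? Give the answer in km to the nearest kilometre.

W-94: φ = +22.70444°, λ = +97.54611°
GNSS4: φ = +22.72528°, λ = +113.98750°
SEIS1: φ = +28.39083°, λ = +106.80944°
W-90: φ = +40.55389°, λ = +107.26944°
W-94→GNSS4: c = 0.264563 rad, d = 1685.59 km
GNSS4→SEIS1: c = 0.150103 rad, d = 956.34 km
SEIS1→W-90: c = 0.212388 rad, d = 1353.16 km
Total = 1685.59 + 956.34 + 1353.16 = 3995.09 km

3995 km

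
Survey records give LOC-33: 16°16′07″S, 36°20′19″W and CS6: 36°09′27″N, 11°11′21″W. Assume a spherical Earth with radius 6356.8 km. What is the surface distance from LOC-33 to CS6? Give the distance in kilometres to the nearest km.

LOC-33: φ = -16.26861°, λ = -36.33861°
CS6: φ = +36.15750°, λ = -11.18917°
Δφ = 52.4261°,  Δλ = 25.1494°
a = sin²(Δφ/2) + cos φ₁ cos φ₂ sin²(Δλ/2) = 0.231845
c = 2·arcsin(√a) = 1.004738 rad = 57.5672°
d = R·c = 6356.8 × 1.004738 = 6386.9 km

6387 km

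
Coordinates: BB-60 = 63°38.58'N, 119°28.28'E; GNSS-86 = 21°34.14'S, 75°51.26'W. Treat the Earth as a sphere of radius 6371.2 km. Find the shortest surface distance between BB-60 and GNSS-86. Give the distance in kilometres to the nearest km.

BB-60: φ = +63.64300°, λ = +119.47133°
GNSS-86: φ = -21.56900°, λ = -75.85433°
Δφ = -85.2120°,  Δλ = 164.6743°
a = sin²(Δφ/2) + cos φ₁ cos φ₂ sin²(Δλ/2) = 0.863799
c = 2·arcsin(√a) = 2.385610 rad = 136.6854°
d = R·c = 6371.2 × 2.385610 = 15199.2 km

15199 km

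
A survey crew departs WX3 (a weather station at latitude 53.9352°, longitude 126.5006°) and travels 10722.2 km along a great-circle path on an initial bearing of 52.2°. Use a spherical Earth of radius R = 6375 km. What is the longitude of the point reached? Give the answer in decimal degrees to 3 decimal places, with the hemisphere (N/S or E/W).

108.119°W

δ = d/R = 10722.2/6375 = 1.681914 rad
φ₂ = arcsin(sin φ₁ cos δ + cos φ₁ sin δ cos θ)
   = arcsin(0.80835·-0.11089 + 0.58870·0.99383·0.61291) = 15.60214°
λ₂ = λ₁ + atan2(sin θ sin δ cos φ₁, cos δ − sin φ₁ sin φ₂) = -108.11887°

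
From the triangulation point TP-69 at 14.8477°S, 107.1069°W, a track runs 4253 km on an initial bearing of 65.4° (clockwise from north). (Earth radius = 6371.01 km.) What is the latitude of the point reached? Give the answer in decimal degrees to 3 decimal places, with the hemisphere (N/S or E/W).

δ = d/R = 4253/6371.01 = 0.667555 rad
φ₂ = arcsin(sin φ₁ cos δ + cos φ₁ sin δ cos θ)
   = arcsin(-0.25625·0.78534 + 0.96661·0.61907·0.41628) = 2.74311°
λ₂ = λ₁ + atan2(sin θ sin δ cos φ₁, cos δ − sin φ₁ sin φ₂) = -72.80701°

2.743°N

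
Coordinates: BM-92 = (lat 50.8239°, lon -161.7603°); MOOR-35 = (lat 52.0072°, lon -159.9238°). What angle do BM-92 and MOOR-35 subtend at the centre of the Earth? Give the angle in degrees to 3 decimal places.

1.647°

Δφ = 1.1833°,  Δλ = 1.8365°
a = sin²(Δφ/2) + cos φ₁ cos φ₂ sin²(Δλ/2) = 0.000206
c = 2·arcsin(√a) = 0.028741 rad = 1.6467°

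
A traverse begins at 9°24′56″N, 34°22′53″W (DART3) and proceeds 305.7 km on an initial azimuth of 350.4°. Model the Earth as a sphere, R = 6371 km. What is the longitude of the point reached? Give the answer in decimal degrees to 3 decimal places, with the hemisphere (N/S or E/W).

34.850°W

DART3: φ = +9.41556°, λ = -34.38139°
δ = d/R = 305.7/6371 = 0.047983 rad
φ₂ = arcsin(sin φ₁ cos δ + cos φ₁ sin δ cos θ)
   = arcsin(0.16359·0.99885 + 0.98653·0.04796·0.98600) = 12.12595°
λ₂ = λ₁ + atan2(sin θ sin δ cos φ₁, cos δ − sin φ₁ sin φ₂) = -34.85016°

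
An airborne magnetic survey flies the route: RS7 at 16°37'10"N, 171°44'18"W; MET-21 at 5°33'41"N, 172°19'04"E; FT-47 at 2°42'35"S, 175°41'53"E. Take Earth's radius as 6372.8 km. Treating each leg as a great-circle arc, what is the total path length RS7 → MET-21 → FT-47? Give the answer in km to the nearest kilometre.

RS7: φ = +16.61944°, λ = -171.73833°
MET-21: φ = +5.56139°, λ = +172.31778°
FT-47: φ = -2.70972°, λ = +175.69806°
RS7→MET-21: c = 0.333980 rad, d = 2128.39 km
MET-21→FT-47: c = 0.155922 rad, d = 993.66 km
Total = 2128.39 + 993.66 = 3122.05 km

3122 km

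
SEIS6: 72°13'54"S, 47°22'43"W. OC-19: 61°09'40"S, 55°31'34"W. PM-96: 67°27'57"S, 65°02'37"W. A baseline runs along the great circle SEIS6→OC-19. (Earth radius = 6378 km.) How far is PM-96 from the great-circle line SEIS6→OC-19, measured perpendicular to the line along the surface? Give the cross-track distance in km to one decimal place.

553.5 km

SEIS6: φ = -72.23167°, λ = -47.37861°
OC-19: φ = -61.16111°, λ = -55.52611°
PM-96: φ = -67.46583°, λ = -65.04361°
δ₁₃ = central angle SEIS6→PM-96 = 0.134056 rad  (haversine)
θ₁₃ = bearing SEIS6→PM-96 = 299.530°,  θ₁₂ = bearing SEIS6→OC-19 = 339.957°
dₓₜ = R·arcsin(sin δ₁₃ · sin(θ₁₃ − θ₁₂)) = 6378·arcsin(0.13365·sin(-40.428°)) = -553.496 km
|dₓₜ| = 553.496 km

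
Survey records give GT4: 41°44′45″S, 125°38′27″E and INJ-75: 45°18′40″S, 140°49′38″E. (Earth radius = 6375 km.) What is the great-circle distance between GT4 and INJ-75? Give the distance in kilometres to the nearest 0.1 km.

GT4: φ = -41.74583°, λ = +125.64083°
INJ-75: φ = -45.31111°, λ = +140.82722°
Δφ = -3.5653°,  Δλ = 15.1864°
a = sin²(Δφ/2) + cos φ₁ cos φ₂ sin²(Δλ/2) = 0.010129
c = 2·arcsin(√a) = 0.201631 rad = 11.5526°
d = R·c = 6375 × 0.201631 = 1285.4 km

1285.4 km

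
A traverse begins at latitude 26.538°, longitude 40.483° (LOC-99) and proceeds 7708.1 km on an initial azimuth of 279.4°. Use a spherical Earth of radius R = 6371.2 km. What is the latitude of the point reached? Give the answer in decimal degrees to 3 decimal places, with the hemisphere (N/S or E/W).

17.127°N

δ = d/R = 7708.1/6371.2 = 1.209835 rad
φ₂ = arcsin(sin φ₁ cos δ + cos φ₁ sin δ cos θ)
   = arcsin(0.44679·0.35317 + 0.89464·0.93556·0.16333) = 17.12735°
λ₂ = λ₁ + atan2(sin θ sin δ cos φ₁, cos δ − sin φ₁ sin φ₂) = -34.49517°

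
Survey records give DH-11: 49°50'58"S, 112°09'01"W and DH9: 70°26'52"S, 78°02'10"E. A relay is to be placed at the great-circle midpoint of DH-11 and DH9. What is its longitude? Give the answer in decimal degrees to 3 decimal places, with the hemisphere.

DH-11: φ = -49.84944°, λ = -112.15028°
DH9: φ = -70.44778°, λ = +78.03611°
Bx = cos φ₂ cos Δλ = -0.329391,  By = cos φ₂ sin Δλ = -0.059186
φₘ = atan2(sin φ₁ + sin φ₂, √((cos φ₁ + Bx)² + By²)) = -79.35089°
λₘ = λ₁ + atan2(By, cos φ₁ + Bx) = -122.77819°

122.778°W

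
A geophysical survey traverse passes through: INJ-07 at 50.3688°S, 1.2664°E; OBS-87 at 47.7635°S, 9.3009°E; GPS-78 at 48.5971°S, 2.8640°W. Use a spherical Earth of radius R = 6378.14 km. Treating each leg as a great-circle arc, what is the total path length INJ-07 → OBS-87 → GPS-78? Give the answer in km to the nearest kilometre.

1560 km

INJ-07→OBS-87: c = 0.102439 rad, d = 653.37 km
OBS-87→GPS-78: c = 0.142164 rad, d = 906.74 km
Total = 653.37 + 906.74 = 1560.11 km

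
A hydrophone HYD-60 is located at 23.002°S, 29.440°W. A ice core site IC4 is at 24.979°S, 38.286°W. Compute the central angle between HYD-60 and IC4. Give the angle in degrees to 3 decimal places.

8.318°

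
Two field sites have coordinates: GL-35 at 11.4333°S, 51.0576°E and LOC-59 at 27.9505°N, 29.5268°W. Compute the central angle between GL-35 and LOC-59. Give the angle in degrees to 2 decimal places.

Δφ = 39.3838°,  Δλ = -80.5844°
a = sin²(Δφ/2) + cos φ₁ cos φ₂ sin²(Δλ/2) = 0.475633
c = 2·arcsin(√a) = 1.522044 rad = 87.2067°

87.21°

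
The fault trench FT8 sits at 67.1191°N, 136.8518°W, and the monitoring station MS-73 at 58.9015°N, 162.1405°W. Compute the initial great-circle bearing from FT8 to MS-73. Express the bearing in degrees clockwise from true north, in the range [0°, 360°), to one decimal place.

246.2°

Δλ = -25.2887°
y = sin Δλ · cos φ₂ = -0.220643
x = cos φ₁ sin φ₂ − sin φ₁ cos φ₂ cos Δλ = -0.097329
θ = atan2(y, x) = -113.8030° → 246.1970° (mod 360°)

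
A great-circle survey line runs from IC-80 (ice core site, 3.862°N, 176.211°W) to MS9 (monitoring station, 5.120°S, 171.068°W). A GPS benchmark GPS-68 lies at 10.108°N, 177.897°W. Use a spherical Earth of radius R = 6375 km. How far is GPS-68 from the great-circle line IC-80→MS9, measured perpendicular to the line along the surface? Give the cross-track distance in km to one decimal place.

184.7 km

δ₁₃ = central angle IC-80→GPS-68 = 0.112854 rad  (haversine)
θ₁₃ = bearing IC-80→GPS-68 = 345.096°,  θ₁₂ = bearing IC-80→MS9 = 150.193°
dₓₜ = R·arcsin(sin δ₁₃ · sin(θ₁₃ − θ₁₂)) = 6375·arcsin(0.11261·sin(194.903°)) = -184.659 km
|dₓₜ| = 184.659 km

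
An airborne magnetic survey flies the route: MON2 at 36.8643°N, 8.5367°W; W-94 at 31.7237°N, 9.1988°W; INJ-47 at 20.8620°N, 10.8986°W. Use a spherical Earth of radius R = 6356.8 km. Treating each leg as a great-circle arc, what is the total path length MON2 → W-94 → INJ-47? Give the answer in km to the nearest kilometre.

1790 km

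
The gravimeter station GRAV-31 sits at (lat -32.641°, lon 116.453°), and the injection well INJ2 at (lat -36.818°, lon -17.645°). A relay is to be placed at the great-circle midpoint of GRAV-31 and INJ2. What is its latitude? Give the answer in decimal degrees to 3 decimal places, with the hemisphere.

Bx = cos φ₂ cos Δλ = -0.557088,  By = cos φ₂ sin Δλ = -0.574911
φₘ = atan2(sin φ₁ + sin φ₂, √((cos φ₁ + Bx)² + By²)) = -60.59732°
λₘ = λ₁ + atan2(By, cos φ₁ + Bx) = 52.82024°

60.597°S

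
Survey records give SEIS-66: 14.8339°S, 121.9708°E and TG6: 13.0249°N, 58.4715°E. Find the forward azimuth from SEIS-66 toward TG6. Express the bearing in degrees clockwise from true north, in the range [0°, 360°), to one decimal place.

290.7°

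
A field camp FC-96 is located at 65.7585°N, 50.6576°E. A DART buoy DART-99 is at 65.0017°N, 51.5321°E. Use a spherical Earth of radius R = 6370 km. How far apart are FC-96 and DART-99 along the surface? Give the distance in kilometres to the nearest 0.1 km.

93.4 km

Δφ = -0.7568°,  Δλ = 0.8745°
a = sin²(Δφ/2) + cos φ₁ cos φ₂ sin²(Δλ/2) = 0.000054
c = 2·arcsin(√a) = 0.014659 rad = 0.8399°
d = R·c = 6370 × 0.014659 = 93.4 km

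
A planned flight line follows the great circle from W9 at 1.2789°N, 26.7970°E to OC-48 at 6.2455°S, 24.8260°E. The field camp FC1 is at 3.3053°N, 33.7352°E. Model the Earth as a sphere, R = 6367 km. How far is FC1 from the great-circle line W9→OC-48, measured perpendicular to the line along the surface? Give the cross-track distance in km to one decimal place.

687.1 km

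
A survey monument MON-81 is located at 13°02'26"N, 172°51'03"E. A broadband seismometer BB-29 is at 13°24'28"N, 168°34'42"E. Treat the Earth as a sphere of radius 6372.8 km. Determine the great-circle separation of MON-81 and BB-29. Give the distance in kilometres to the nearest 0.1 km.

MON-81: φ = +13.04056°, λ = +172.85083°
BB-29: φ = +13.40778°, λ = +168.57833°
Δφ = 0.3672°,  Δλ = -4.2725°
a = sin²(Δφ/2) + cos φ₁ cos φ₂ sin²(Δλ/2) = 0.001327
c = 2·arcsin(√a) = 0.072873 rad = 4.1753°
d = R·c = 6372.8 × 0.072873 = 464.4 km

464.4 km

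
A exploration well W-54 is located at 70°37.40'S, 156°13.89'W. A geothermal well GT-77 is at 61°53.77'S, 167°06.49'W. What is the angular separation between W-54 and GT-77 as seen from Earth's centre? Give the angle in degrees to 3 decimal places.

9.730°

W-54: φ = -70.62333°, λ = -156.23150°
GT-77: φ = -61.89617°, λ = -167.10817°
Δφ = 8.7272°,  Δλ = -10.8767°
a = sin²(Δφ/2) + cos φ₁ cos φ₂ sin²(Δλ/2) = 0.007193
c = 2·arcsin(√a) = 0.169825 rad = 9.7302°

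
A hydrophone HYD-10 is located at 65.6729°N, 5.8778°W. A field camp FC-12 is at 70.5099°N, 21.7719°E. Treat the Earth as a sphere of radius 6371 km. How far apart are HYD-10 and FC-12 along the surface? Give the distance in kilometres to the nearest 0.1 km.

Δφ = 4.8370°,  Δλ = 27.6497°
a = sin²(Δφ/2) + cos φ₁ cos φ₂ sin²(Δλ/2) = 0.009629
c = 2·arcsin(√a) = 0.196567 rad = 11.2625°
d = R·c = 6371 × 0.196567 = 1252.3 km

1252.3 km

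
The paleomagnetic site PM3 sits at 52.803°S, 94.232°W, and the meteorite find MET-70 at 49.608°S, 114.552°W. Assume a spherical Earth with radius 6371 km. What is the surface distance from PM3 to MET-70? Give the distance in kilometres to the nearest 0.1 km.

Δφ = 3.1950°,  Δλ = -20.3200°
a = sin²(Δφ/2) + cos φ₁ cos φ₂ sin²(Δλ/2) = 0.012967
c = 2·arcsin(√a) = 0.228243 rad = 13.0774°
d = R·c = 6371 × 0.228243 = 1454.1 km

1454.1 km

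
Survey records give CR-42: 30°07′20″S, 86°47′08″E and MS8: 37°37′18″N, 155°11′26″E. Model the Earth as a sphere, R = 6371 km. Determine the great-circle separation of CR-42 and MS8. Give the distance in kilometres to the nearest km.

CR-42: φ = -30.12222°, λ = +86.78556°
MS8: φ = +37.62167°, λ = +155.19056°
Δφ = 67.7439°,  Δλ = 68.4050°
a = sin²(Δφ/2) + cos φ₁ cos φ₂ sin²(Δλ/2) = 0.527102
c = 2·arcsin(√a) = 1.625027 rad = 93.1072°
d = R·c = 6371 × 1.625027 = 10353.0 km

10353 km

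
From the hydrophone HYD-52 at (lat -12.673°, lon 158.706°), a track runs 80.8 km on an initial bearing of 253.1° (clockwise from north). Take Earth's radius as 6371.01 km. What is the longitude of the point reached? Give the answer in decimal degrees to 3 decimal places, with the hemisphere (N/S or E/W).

157.993°E

δ = d/R = 80.8/6371.01 = 0.012682 rad
φ₂ = arcsin(sin φ₁ cos δ + cos φ₁ sin δ cos θ)
   = arcsin(-0.21939·0.99992 + 0.97564·0.01268·-0.29070) = -12.88328°
λ₂ = λ₁ + atan2(sin θ sin δ cos φ₁, cos δ − sin φ₁ sin φ₂) = 157.99278°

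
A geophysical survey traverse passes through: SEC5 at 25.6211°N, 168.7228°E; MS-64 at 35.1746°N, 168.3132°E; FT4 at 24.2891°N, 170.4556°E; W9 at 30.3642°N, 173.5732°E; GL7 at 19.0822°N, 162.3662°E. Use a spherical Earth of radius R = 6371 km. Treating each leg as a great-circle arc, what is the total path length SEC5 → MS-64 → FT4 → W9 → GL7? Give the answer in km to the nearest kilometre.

SEC5→MS-64: c = 0.166853 rad, d = 1063.02 km
MS-64→FT4: c = 0.192726 rad, d = 1227.86 km
FT4→W9: c = 0.116513 rad, d = 742.30 km
W9→GL7: c = 0.264867 rad, d = 1687.47 km
Total = 1063.02 + 1227.86 + 742.30 + 1687.47 = 4720.65 km

4721 km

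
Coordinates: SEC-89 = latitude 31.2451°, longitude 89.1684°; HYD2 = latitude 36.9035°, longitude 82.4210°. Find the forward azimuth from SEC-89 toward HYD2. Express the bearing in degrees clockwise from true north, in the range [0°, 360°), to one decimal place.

317.2°

Δλ = -6.7474°
y = sin Δλ · cos φ₂ = -0.093953
x = cos φ₁ sin φ₂ − sin φ₁ cos φ₂ cos Δλ = 0.101470
θ = atan2(y, x) = -42.7970° → 317.2030° (mod 360°)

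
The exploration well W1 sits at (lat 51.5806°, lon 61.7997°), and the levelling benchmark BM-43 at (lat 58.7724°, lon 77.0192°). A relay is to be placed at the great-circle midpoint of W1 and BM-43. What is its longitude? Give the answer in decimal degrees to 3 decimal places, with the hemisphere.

Bx = cos φ₂ cos Δλ = 0.500256,  By = cos φ₂ sin Δλ = 0.136099
φₘ = atan2(sin φ₁ + sin φ₂, √((cos φ₁ + Bx)² + By²)) = 55.41178°
λₘ = λ₁ + atan2(By, cos φ₁ + Bx) = 68.71795°

68.718°E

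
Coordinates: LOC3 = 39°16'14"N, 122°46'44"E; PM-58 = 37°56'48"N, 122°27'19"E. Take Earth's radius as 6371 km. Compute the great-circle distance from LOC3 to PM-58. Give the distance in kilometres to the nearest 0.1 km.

LOC3: φ = +39.27056°, λ = +122.77889°
PM-58: φ = +37.94667°, λ = +122.45528°
Δφ = -1.3239°,  Δλ = -0.3236°
a = sin²(Δφ/2) + cos φ₁ cos φ₂ sin²(Δλ/2) = 0.000138
c = 2·arcsin(√a) = 0.023524 rad = 1.3478°
d = R·c = 6371 × 0.023524 = 149.9 km

149.9 km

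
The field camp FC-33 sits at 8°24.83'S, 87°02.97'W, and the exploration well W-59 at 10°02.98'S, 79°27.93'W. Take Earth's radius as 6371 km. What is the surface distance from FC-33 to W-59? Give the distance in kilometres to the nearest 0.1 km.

FC-33: φ = -8.41383°, λ = -87.04950°
W-59: φ = -10.04967°, λ = -79.46550°
Δφ = -1.6358°,  Δλ = 7.5840°
a = sin²(Δφ/2) + cos φ₁ cos φ₂ sin²(Δλ/2) = 0.004464
c = 2·arcsin(√a) = 0.133727 rad = 7.6620°
d = R·c = 6371 × 0.133727 = 852.0 km

852.0 km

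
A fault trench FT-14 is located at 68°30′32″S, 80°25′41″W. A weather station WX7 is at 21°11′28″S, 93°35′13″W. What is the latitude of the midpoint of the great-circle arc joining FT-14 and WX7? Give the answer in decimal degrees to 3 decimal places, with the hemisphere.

45.003°S

FT-14: φ = -68.50889°, λ = -80.42806°
WX7: φ = -21.19111°, λ = -93.58694°
Bx = cos φ₂ cos Δλ = 0.907898,  By = cos φ₂ sin Δλ = -0.212258
φₘ = atan2(sin φ₁ + sin φ₂, √((cos φ₁ + Bx)² + By²)) = -45.00315°
λₘ = λ₁ + atan2(By, cos φ₁ + Bx) = -89.88524°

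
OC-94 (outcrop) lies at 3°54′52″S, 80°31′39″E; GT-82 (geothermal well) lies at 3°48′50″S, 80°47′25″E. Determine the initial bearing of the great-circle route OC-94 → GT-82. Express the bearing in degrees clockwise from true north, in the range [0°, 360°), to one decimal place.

OC-94: φ = -3.91444°, λ = +80.52750°
GT-82: φ = -3.81389°, λ = +80.79028°
Δλ = 0.2628°
y = sin Δλ · cos φ₂ = 0.004576
x = cos φ₁ sin φ₂ − sin φ₁ cos φ₂ cos Δλ = 0.001754
θ = atan2(y, x) = 69.0253° → 69.0253° (mod 360°)

69.0°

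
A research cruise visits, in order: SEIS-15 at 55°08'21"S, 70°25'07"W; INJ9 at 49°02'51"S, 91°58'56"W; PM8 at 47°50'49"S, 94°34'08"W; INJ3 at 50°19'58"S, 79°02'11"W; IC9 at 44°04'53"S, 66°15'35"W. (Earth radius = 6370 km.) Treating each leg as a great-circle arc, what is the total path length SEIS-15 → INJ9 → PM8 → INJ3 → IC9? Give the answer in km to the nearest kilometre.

SEIS-15: φ = -55.13917°, λ = -70.41861°
INJ9: φ = -49.04750°, λ = -91.98222°
PM8: φ = -47.84694°, λ = -94.56889°
INJ3: φ = -50.33278°, λ = -79.03639°
IC9: φ = -44.08139°, λ = -66.25972°
SEIS-15→INJ9: c = 0.253133 rad, d = 1612.45 km
INJ9→PM8: c = 0.036545 rad, d = 232.79 km
PM8→INJ3: c = 0.182387 rad, d = 1161.80 km
INJ3→IC9: c = 0.186280 rad, d = 1186.61 km
Total = 1612.45 + 232.79 + 1161.80 + 1186.61 = 4193.66 km

4194 km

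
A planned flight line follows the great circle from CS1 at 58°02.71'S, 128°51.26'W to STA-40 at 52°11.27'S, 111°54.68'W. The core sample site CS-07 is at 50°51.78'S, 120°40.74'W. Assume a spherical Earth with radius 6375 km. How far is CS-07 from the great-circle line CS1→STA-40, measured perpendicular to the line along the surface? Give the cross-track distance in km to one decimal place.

CS1: φ = -58.04517°, λ = -128.85433°
STA-40: φ = -52.18783°, λ = -111.91133°
CS-07: φ = -50.86300°, λ = -120.67900°
δ₁₃ = central angle CS1→CS-07 = 0.150082 rad  (haversine)
θ₁₃ = bearing CS1→CS-07 = 36.891°,  θ₁₂ = bearing CS1→STA-40 = 66.019°
dₓₜ = R·arcsin(sin δ₁₃ · sin(θ₁₃ − θ₁₂)) = 6375·arcsin(0.14952·sin(-29.128°)) = -464.389 km
|dₓₜ| = 464.389 km

464.4 km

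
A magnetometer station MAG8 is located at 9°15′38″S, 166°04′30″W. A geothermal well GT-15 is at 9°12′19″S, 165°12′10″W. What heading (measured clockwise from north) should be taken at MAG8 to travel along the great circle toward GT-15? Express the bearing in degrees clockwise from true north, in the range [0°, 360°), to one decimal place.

86.4°

MAG8: φ = -9.26056°, λ = -166.07500°
GT-15: φ = -9.20528°, λ = -165.20278°
Δλ = 0.8722°
y = sin Δλ · cos φ₂ = 0.015027
x = cos φ₁ sin φ₂ − sin φ₁ cos φ₂ cos Δλ = 0.000946
θ = atan2(y, x) = 86.3963° → 86.3963° (mod 360°)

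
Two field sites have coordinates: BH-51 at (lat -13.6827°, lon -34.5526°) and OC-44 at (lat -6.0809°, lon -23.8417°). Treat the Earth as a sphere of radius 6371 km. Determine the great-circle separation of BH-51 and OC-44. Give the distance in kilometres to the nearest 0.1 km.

1445.3 km

Δφ = 7.6018°,  Δλ = 10.7109°
a = sin²(Δφ/2) + cos φ₁ cos φ₂ sin²(Δλ/2) = 0.012811
c = 2·arcsin(√a) = 0.226855 rad = 12.9978°
d = R·c = 6371 × 0.226855 = 1445.3 km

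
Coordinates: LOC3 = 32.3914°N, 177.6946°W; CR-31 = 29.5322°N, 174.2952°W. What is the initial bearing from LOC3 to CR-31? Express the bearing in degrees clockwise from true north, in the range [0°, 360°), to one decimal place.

Δλ = 3.3994°
y = sin Δλ · cos φ₂ = 0.051592
x = cos φ₁ sin φ₂ − sin φ₁ cos φ₂ cos Δλ = -0.049062
θ = atan2(y, x) = 133.5598° → 133.5598° (mod 360°)

133.6°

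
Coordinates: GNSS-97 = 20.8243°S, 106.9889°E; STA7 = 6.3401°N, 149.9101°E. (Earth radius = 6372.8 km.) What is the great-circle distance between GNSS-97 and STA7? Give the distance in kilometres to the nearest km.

5576 km

Δφ = 27.1644°,  Δλ = 42.9212°
a = sin²(Δφ/2) + cos φ₁ cos φ₂ sin²(Δλ/2) = 0.179495
c = 2·arcsin(√a) = 0.874983 rad = 50.1329°
d = R·c = 6372.8 × 0.874983 = 5576.1 km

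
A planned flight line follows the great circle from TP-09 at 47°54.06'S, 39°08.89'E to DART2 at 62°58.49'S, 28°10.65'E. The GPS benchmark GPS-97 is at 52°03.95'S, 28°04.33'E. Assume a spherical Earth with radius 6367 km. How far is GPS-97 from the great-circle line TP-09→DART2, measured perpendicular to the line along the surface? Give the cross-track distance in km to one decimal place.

556.3 km

TP-09: φ = -47.90100°, λ = +39.14817°
DART2: φ = -62.97483°, λ = +28.17750°
GPS-97: φ = -52.06583°, λ = +28.07217°
δ₁₃ = central angle TP-09→GPS-97 = 0.143773 rad  (haversine)
θ₁₃ = bearing TP-09→GPS-97 = 235.515°,  θ₁₂ = bearing TP-09→DART2 = 197.994°
dₓₜ = R·arcsin(sin δ₁₃ · sin(θ₁₃ − θ₁₂)) = 6367·arcsin(0.14328·sin(37.521°)) = 556.319 km
|dₓₜ| = 556.319 km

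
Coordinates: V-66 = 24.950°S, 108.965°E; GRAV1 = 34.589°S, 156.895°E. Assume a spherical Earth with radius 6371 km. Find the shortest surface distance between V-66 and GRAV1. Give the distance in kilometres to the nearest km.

4704 km

Δφ = -9.6390°,  Δλ = 47.9300°
a = sin²(Δφ/2) + cos φ₁ cos φ₂ sin²(Δλ/2) = 0.130203
c = 2·arcsin(√a) = 0.738331 rad = 42.3032°
d = R·c = 6371 × 0.738331 = 4703.9 km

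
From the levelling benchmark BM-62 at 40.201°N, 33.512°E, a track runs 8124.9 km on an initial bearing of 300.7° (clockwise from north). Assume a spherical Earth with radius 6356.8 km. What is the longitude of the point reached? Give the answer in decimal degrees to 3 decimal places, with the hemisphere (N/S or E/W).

63.083°W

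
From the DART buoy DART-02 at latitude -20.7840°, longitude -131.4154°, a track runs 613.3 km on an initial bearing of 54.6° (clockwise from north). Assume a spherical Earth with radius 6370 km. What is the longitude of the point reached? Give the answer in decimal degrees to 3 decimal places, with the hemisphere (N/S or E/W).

δ = d/R = 613.3/6370 = 0.096279 rad
φ₂ = arcsin(sin φ₁ cos δ + cos φ₁ sin δ cos θ)
   = arcsin(-0.35485·0.99537 + 0.93492·0.09613·0.57928) = -17.52606°
λ₂ = λ₁ + atan2(sin θ sin δ cos φ₁, cos δ − sin φ₁ sin φ₂) = -126.70190°

126.702°W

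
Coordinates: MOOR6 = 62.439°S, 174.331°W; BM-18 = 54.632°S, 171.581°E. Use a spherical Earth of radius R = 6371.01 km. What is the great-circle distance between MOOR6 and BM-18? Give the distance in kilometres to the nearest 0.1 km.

1187.6 km

Δφ = 7.8070°,  Δλ = -14.0880°
a = sin²(Δφ/2) + cos φ₁ cos φ₂ sin²(Δλ/2) = 0.008662
c = 2·arcsin(√a) = 0.186409 rad = 10.6805°
d = R·c = 6371.01 × 0.186409 = 1187.6 km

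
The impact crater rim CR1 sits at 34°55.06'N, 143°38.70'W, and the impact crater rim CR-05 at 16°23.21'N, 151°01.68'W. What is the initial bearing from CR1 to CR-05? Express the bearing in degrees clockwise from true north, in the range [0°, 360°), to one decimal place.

201.5°

CR1: φ = +34.91767°, λ = -143.64500°
CR-05: φ = +16.38683°, λ = -151.02800°
Δλ = -7.3830°
y = sin Δλ · cos φ₂ = -0.123281
x = cos φ₁ sin φ₂ − sin φ₁ cos φ₂ cos Δλ = -0.313262
θ = atan2(y, x) = -158.5183° → 201.4817° (mod 360°)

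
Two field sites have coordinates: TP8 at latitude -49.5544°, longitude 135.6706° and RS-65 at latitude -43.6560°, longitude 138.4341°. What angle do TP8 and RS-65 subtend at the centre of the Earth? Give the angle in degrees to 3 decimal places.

Δφ = 5.8984°,  Δλ = 2.7635°
a = sin²(Δφ/2) + cos φ₁ cos φ₂ sin²(Δλ/2) = 0.002920
c = 2·arcsin(√a) = 0.108128 rad = 6.1953°

6.195°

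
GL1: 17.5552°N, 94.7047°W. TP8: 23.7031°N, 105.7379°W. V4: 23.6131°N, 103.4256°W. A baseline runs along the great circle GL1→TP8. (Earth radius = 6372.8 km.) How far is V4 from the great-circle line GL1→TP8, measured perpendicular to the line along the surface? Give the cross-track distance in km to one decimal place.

106.1 km

δ₁₃ = central angle GL1→V4 = 0.177344 rad  (haversine)
θ₁₃ = bearing GL1→V4 = 308.048°,  θ₁₂ = bearing GL1→TP8 = 302.631°
dₓₜ = R·arcsin(sin δ₁₃ · sin(θ₁₃ − θ₁₂)) = 6372.8·arcsin(0.17642·sin(5.417°)) = 106.139 km
|dₓₜ| = 106.139 km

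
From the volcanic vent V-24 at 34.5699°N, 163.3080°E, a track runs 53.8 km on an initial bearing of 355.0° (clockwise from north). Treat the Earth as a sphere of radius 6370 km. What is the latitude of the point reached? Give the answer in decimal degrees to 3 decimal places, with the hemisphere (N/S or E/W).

35.052°N

δ = d/R = 53.8/6370 = 0.008446 rad
φ₂ = arcsin(sin φ₁ cos δ + cos φ₁ sin δ cos θ)
   = arcsin(0.56741·0.99996 + 0.82343·0.00845·0.99619) = 35.05196°
λ₂ = λ₁ + atan2(sin θ sin δ cos φ₁, cos δ − sin φ₁ sin φ₂) = 163.25648°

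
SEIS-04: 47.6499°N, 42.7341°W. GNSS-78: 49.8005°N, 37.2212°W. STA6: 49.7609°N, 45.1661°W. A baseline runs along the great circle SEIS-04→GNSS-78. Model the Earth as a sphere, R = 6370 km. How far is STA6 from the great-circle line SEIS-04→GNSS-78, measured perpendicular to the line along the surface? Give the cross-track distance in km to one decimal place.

294.2 km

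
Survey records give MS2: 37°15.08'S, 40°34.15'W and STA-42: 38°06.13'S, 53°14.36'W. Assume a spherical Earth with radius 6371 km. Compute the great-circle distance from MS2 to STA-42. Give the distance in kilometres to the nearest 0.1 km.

1118.2 km

MS2: φ = -37.25133°, λ = -40.56917°
STA-42: φ = -38.10217°, λ = -53.23933°
Δφ = -0.8508°,  Δλ = -12.6702°
a = sin²(Δφ/2) + cos φ₁ cos φ₂ sin²(Δλ/2) = 0.007682
c = 2·arcsin(√a) = 0.175514 rad = 10.0562°
d = R·c = 6371 × 0.175514 = 1118.2 km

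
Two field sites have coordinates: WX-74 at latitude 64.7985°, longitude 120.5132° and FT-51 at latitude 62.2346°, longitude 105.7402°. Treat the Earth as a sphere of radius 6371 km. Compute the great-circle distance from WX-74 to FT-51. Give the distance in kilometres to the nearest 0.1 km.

783.8 km

Δφ = -2.5639°,  Δλ = -14.7730°
a = sin²(Δφ/2) + cos φ₁ cos φ₂ sin²(Δλ/2) = 0.003779
c = 2·arcsin(√a) = 0.123026 rad = 7.0489°
d = R·c = 6371 × 0.123026 = 783.8 km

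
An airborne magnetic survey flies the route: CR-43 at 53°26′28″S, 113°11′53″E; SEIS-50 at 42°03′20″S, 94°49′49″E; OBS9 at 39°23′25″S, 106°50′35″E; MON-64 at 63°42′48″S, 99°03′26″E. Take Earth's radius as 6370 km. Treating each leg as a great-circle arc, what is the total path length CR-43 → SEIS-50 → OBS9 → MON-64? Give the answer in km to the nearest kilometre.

5664 km

CR-43: φ = -53.44111°, λ = +113.19806°
SEIS-50: φ = -42.05556°, λ = +94.83028°
OBS9: φ = -39.39028°, λ = +106.84306°
MON-64: φ = -63.71333°, λ = +99.05722°
CR-43→SEIS-50: c = 0.291587 rad, d = 1857.41 km
SEIS-50→OBS9: c = 0.165403 rad, d = 1053.62 km
OBS9→MON-64: c = 0.432114 rad, d = 2752.57 km
Total = 1857.41 + 1053.62 + 2752.57 = 5663.59 km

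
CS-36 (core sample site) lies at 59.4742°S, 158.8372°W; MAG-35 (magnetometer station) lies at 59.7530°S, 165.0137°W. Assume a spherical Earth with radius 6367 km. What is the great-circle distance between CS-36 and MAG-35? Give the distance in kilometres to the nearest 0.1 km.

Δφ = -0.2788°,  Δλ = -6.1765°
a = sin²(Δφ/2) + cos φ₁ cos φ₂ sin²(Δλ/2) = 0.000749
c = 2·arcsin(√a) = 0.054725 rad = 3.1355°
d = R·c = 6367 × 0.054725 = 348.4 km

348.4 km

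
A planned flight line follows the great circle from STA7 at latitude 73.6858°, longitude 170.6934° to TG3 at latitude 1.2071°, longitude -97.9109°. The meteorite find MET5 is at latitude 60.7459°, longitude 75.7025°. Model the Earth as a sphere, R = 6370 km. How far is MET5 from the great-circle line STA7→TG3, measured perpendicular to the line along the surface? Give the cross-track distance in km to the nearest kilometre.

δ₁₃ = central angle STA7→MET5 = 0.599904 rad  (haversine)
θ₁₃ = bearing STA7→MET5 = 300.423°,  θ₁₂ = bearing STA7→TG3 = 88.321°
dₓₜ = R·arcsin(sin δ₁₃ · sin(θ₁₃ − θ₁₂)) = 6370·arcsin(0.56456·sin(212.101°)) = -1941.013 km
|dₓₜ| = 1941.013 km

1941 km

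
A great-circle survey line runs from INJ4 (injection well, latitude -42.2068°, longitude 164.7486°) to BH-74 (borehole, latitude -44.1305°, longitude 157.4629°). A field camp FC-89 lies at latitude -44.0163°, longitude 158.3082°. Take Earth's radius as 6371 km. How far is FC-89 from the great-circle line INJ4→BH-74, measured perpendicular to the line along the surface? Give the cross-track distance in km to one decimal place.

δ₁₃ = central angle INJ4→FC-89 = 0.087896 rad  (haversine)
θ₁₃ = bearing INJ4→FC-89 = 246.769°,  θ₁₂ = bearing INJ4→BH-74 = 247.630°
dₓₜ = R·arcsin(sin δ₁₃ · sin(θ₁₃ − θ₁₂)) = 6371·arcsin(0.08778·sin(-0.861°)) = -8.404 km
|dₓₜ| = 8.404 km

8.4 km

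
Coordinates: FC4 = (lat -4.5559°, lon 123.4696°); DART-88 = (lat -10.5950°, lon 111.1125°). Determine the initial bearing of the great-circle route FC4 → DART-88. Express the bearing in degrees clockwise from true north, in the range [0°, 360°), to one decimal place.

Δλ = -12.3571°
y = sin Δλ · cos φ₂ = -0.210356
x = cos φ₁ sin φ₂ − sin φ₁ cos φ₂ cos Δλ = -0.107016
θ = atan2(y, x) = -116.9642° → 243.0358° (mod 360°)

243.0°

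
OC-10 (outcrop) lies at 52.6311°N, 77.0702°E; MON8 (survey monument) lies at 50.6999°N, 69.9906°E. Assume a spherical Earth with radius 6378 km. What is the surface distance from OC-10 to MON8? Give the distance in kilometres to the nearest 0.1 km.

533.7 km

Δφ = -1.9312°,  Δλ = -7.0796°
a = sin²(Δφ/2) + cos φ₁ cos φ₂ sin²(Δλ/2) = 0.001749
c = 2·arcsin(√a) = 0.083677 rad = 4.7944°
d = R·c = 6378 × 0.083677 = 533.7 km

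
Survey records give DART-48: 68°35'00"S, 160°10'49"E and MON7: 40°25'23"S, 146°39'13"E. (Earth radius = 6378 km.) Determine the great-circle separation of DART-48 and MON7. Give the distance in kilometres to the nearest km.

DART-48: φ = -68.58333°, λ = +160.18028°
MON7: φ = -40.42306°, λ = +146.65361°
Δφ = 28.1603°,  Δλ = -13.5267°
a = sin²(Δφ/2) + cos φ₁ cos φ₂ sin²(Δλ/2) = 0.063040
c = 2·arcsin(√a) = 0.507587 rad = 29.0826°
d = R·c = 6378 × 0.507587 = 3237.4 km

3237 km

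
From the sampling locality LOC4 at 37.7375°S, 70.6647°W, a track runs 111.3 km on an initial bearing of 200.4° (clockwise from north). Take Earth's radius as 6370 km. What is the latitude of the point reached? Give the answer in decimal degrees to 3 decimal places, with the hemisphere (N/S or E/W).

δ = d/R = 111.3/6370 = 0.017473 rad
φ₂ = arcsin(sin φ₁ cos δ + cos φ₁ sin δ cos θ)
   = arcsin(-0.61204·0.99985 + 0.79082·0.01747·-0.93728) = -38.67498°
λ₂ = λ₁ + atan2(sin θ sin δ cos φ₁, cos δ − sin φ₁ sin φ₂) = -71.11166°

38.675°S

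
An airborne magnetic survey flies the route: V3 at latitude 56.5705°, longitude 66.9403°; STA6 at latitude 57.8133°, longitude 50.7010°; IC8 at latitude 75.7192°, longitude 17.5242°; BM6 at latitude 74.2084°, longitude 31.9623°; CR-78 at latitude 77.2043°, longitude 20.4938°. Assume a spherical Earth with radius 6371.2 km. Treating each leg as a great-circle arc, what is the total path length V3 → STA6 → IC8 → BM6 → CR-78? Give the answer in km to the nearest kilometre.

4286 km

V3→STA6: c = 0.154709 rad, d = 985.68 km
STA6→IC8: c = 0.375994 rad, d = 2395.54 km
IC8→BM6: c = 0.070268 rad, d = 447.69 km
BM6→CR-78: c = 0.071711 rad, d = 456.88 km
Total = 985.68 + 2395.54 + 447.69 + 456.88 = 4285.79 km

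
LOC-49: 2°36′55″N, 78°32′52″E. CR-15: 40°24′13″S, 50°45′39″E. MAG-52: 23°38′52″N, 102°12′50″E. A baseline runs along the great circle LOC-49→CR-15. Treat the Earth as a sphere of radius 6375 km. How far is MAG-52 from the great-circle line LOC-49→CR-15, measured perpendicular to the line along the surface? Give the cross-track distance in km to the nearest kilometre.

1010 km

LOC-49: φ = +2.61528°, λ = +78.54778°
CR-15: φ = -40.40361°, λ = +50.76083°
MAG-52: φ = +23.64778°, λ = +102.21389°
δ₁₃ = central angle LOC-49→MAG-52 = 0.542502 rad  (haversine)
θ₁₃ = bearing LOC-49→MAG-52 = 45.415°,  θ₁₂ = bearing LOC-49→CR-15 = 207.628°
dₓₜ = R·arcsin(sin δ₁₃ · sin(θ₁₃ − θ₁₂)) = 6375·arcsin(0.51628·sin(-162.213°)) = -1009.611 km
|dₓₜ| = 1009.611 km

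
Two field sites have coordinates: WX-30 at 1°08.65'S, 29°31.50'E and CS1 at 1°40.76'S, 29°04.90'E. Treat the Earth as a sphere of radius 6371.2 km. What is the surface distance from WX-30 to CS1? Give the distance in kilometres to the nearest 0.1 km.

WX-30: φ = -1.14417°, λ = +29.52500°
CS1: φ = -1.67933°, λ = +29.08167°
Δφ = -0.5352°,  Δλ = -0.4433°
a = sin²(Δφ/2) + cos φ₁ cos φ₂ sin²(Δλ/2) = 0.000037
c = 2·arcsin(√a) = 0.012128 rad = 0.6949°
d = R·c = 6371.2 × 0.012128 = 77.3 km

77.3 km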